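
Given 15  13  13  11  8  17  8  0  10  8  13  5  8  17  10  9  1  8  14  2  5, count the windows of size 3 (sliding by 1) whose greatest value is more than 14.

[15, 13, 13] → max 15  > 14 ✓
[13, 13, 11] → max 13
[13, 11, 8] → max 13
[11, 8, 17] → max 17  > 14 ✓
[8, 17, 8] → max 17  > 14 ✓
[17, 8, 0] → max 17  > 14 ✓
[8, 0, 10] → max 10
[0, 10, 8] → max 10
[10, 8, 13] → max 13
[8, 13, 5] → max 13
[13, 5, 8] → max 13
[5, 8, 17] → max 17  > 14 ✓
[8, 17, 10] → max 17  > 14 ✓
[17, 10, 9] → max 17  > 14 ✓
[10, 9, 1] → max 10
[9, 1, 8] → max 9
[1, 8, 14] → max 14
[8, 14, 2] → max 14
[14, 2, 5] → max 14
7 windows satisfy the condition.

7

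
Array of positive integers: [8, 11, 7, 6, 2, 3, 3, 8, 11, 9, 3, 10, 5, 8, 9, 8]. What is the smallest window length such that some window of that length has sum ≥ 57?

8

add 8: running sum 8 < 57
add 11: running sum 19 < 57
add 7: running sum 26 < 57
add 6: running sum 32 < 57
add 2: running sum 34 < 57
add 3: running sum 37 < 57
add 3: running sum 40 < 57
add 8: running sum 48 < 57
add 11: shortest ending here [8, 11, 7, 6, 2, 3, 3, 8, 11] sum 59, len 9
add 9: shortest ending here [11, 7, 6, 2, 3, 3, 8, 11, 9] sum 60, len 9
add 3: shortest ending here [11, 7, 6, 2, 3, 3, 8, 11, 9, 3] sum 63, len 10
add 10: shortest ending here [7, 6, 2, 3, 3, 8, 11, 9, 3, 10] sum 62, len 10
add 5: shortest ending here [6, 2, 3, 3, 8, 11, 9, 3, 10, 5] sum 60, len 10
add 8: shortest ending here [3, 8, 11, 9, 3, 10, 5, 8] sum 57, len 8
add 9: shortest ending here [8, 11, 9, 3, 10, 5, 8, 9] sum 63, len 8
add 8: shortest ending here [11, 9, 3, 10, 5, 8, 9, 8] sum 63, len 8
Shortest qualifying length: 8.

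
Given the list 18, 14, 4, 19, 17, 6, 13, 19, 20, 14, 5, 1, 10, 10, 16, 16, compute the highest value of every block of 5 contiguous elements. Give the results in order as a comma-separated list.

19, 19, 19, 19, 20, 20, 20, 20, 20, 14, 16, 16

18 14 4 19 17 → max 19
14 4 19 17 6 → max 19
4 19 17 6 13 → max 19
19 17 6 13 19 → max 19
17 6 13 19 20 → max 20
6 13 19 20 14 → max 20
13 19 20 14 5 → max 20
19 20 14 5 1 → max 20
20 14 5 1 10 → max 20
14 5 1 10 10 → max 14
5 1 10 10 16 → max 16
1 10 10 16 16 → max 16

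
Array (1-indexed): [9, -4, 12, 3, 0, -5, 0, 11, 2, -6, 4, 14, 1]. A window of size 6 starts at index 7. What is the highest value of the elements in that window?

14

Elements at indices 7..12: 0, 11, 2, -6, 4, 14
max(0, 11, 2, -6, 4, 14) = 14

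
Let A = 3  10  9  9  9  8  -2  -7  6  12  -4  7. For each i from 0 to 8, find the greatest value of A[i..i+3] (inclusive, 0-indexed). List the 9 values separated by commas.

Sliding a size-4 window across the 12 values:
[3, 10, 9, 9] → max 10
[10, 9, 9, 9] → max 10
[9, 9, 9, 8] → max 9
[9, 9, 8, -2] → max 9
[9, 8, -2, -7] → max 9
[8, -2, -7, 6] → max 8
[-2, -7, 6, 12] → max 12
[-7, 6, 12, -4] → max 12
[6, 12, -4, 7] → max 12

10, 10, 9, 9, 9, 8, 12, 12, 12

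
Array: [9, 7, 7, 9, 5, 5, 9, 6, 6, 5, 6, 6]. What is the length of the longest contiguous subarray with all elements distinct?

[9] len 1
[9, 7] len 2
[7] len 1
[7, 9] len 2
[7, 9, 5] len 3
[5] len 1
[5, 9] len 2
[5, 9, 6] len 3
[6] len 1
[6, 5] len 2
[5, 6] len 2
[6] len 1
Longest all-distinct length: 3.

3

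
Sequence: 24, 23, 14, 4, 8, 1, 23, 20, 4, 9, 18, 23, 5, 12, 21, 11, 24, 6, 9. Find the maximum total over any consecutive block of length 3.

61

(24, 23, 14) → sum 61
(23, 14, 4) → sum 41
(14, 4, 8) → sum 26
(4, 8, 1) → sum 13
(8, 1, 23) → sum 32
(1, 23, 20) → sum 44
(23, 20, 4) → sum 47
(20, 4, 9) → sum 33
(4, 9, 18) → sum 31
(9, 18, 23) → sum 50
(18, 23, 5) → sum 46
(23, 5, 12) → sum 40
(5, 12, 21) → sum 38
(12, 21, 11) → sum 44
(21, 11, 24) → sum 56
(11, 24, 6) → sum 41
(24, 6, 9) → sum 39
Maximum of these is 61.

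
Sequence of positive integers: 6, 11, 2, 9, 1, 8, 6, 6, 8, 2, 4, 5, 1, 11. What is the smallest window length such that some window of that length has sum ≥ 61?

add 6: running sum 6 < 61
add 11: running sum 17 < 61
add 2: running sum 19 < 61
add 9: running sum 28 < 61
add 1: running sum 29 < 61
add 8: running sum 37 < 61
add 6: running sum 43 < 61
add 6: running sum 49 < 61
add 8: running sum 57 < 61
add 2: running sum 59 < 61
add 4: shortest ending here [6, 11, 2, 9, 1, 8, 6, 6, 8, 2, 4] sum 63, len 11
add 5: shortest ending here [11, 2, 9, 1, 8, 6, 6, 8, 2, 4, 5] sum 62, len 11
add 1: shortest ending here [11, 2, 9, 1, 8, 6, 6, 8, 2, 4, 5, 1] sum 63, len 12
add 11: shortest ending here [9, 1, 8, 6, 6, 8, 2, 4, 5, 1, 11] sum 61, len 11
Shortest qualifying length: 11.

11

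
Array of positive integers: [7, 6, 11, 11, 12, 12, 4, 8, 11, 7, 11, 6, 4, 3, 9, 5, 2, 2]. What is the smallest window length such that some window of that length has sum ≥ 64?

add 7: running sum 7 < 64
add 6: running sum 13 < 64
add 11: running sum 24 < 64
add 11: running sum 35 < 64
add 12: running sum 47 < 64
add 12: running sum 59 < 64
add 4: running sum 63 < 64
end 7: [6, 11, 11, 12, 12, 4, 8] sum 64, len 7
end 8: [11, 11, 12, 12, 4, 8, 11] sum 69, len 7
end 9: [11, 12, 12, 4, 8, 11, 7] sum 65, len 7
end 10: [12, 12, 4, 8, 11, 7, 11] sum 65, len 7
end 11: [12, 12, 4, 8, 11, 7, 11, 6] sum 71, len 8
end 12: [12, 12, 4, 8, 11, 7, 11, 6, 4] sum 75, len 9
end 13: [12, 4, 8, 11, 7, 11, 6, 4, 3] sum 66, len 9
end 14: [12, 4, 8, 11, 7, 11, 6, 4, 3, 9] sum 75, len 10
end 15: [8, 11, 7, 11, 6, 4, 3, 9, 5] sum 64, len 9
end 16: [8, 11, 7, 11, 6, 4, 3, 9, 5, 2] sum 66, len 10
end 17: [8, 11, 7, 11, 6, 4, 3, 9, 5, 2, 2] sum 68, len 11
Shortest qualifying length: 7.

7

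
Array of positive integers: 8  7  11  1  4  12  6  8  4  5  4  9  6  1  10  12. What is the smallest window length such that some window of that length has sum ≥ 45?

7

add 8: running sum 8 < 45
add 7: running sum 15 < 45
add 11: running sum 26 < 45
add 1: running sum 27 < 45
add 4: running sum 31 < 45
add 12: running sum 43 < 45
add 6: shortest ending here [8, 7, 11, 1, 4, 12, 6] sum 49, len 7
add 8: shortest ending here [7, 11, 1, 4, 12, 6, 8] sum 49, len 7
add 4: shortest ending here [11, 1, 4, 12, 6, 8, 4] sum 46, len 7
add 5: shortest ending here [11, 1, 4, 12, 6, 8, 4, 5] sum 51, len 8
add 4: shortest ending here [11, 1, 4, 12, 6, 8, 4, 5, 4] sum 55, len 9
add 9: shortest ending here [12, 6, 8, 4, 5, 4, 9] sum 48, len 7
add 6: shortest ending here [12, 6, 8, 4, 5, 4, 9, 6] sum 54, len 8
add 1: shortest ending here [12, 6, 8, 4, 5, 4, 9, 6, 1] sum 55, len 9
add 10: shortest ending here [8, 4, 5, 4, 9, 6, 1, 10] sum 47, len 8
add 12: shortest ending here [5, 4, 9, 6, 1, 10, 12] sum 47, len 7
Shortest qualifying length: 7.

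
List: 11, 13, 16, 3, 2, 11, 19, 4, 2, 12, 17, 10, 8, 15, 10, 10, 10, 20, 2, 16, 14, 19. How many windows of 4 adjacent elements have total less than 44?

11 13 16 3 → sum 43  < 44 ✓
13 16 3 2 → sum 34  < 44 ✓
16 3 2 11 → sum 32  < 44 ✓
3 2 11 19 → sum 35  < 44 ✓
2 11 19 4 → sum 36  < 44 ✓
11 19 4 2 → sum 36  < 44 ✓
19 4 2 12 → sum 37  < 44 ✓
4 2 12 17 → sum 35  < 44 ✓
2 12 17 10 → sum 41  < 44 ✓
12 17 10 8 → sum 47
17 10 8 15 → sum 50
10 8 15 10 → sum 43  < 44 ✓
8 15 10 10 → sum 43  < 44 ✓
15 10 10 10 → sum 45
10 10 10 20 → sum 50
10 10 20 2 → sum 42  < 44 ✓
10 20 2 16 → sum 48
20 2 16 14 → sum 52
2 16 14 19 → sum 51
12 windows satisfy the condition.

12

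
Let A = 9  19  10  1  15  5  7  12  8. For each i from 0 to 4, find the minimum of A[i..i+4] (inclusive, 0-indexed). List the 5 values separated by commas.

1, 1, 1, 1, 5

(9, 19, 10, 1, 15) → min 1
(19, 10, 1, 15, 5) → min 1
(10, 1, 15, 5, 7) → min 1
(1, 15, 5, 7, 12) → min 1
(15, 5, 7, 12, 8) → min 5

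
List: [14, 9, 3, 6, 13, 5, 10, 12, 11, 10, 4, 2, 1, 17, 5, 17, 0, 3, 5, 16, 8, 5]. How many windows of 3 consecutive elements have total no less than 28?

[14, 9, 3] → sum 26
[9, 3, 6] → sum 18
[3, 6, 13] → sum 22
[6, 13, 5] → sum 24
[13, 5, 10] → sum 28  ≥ 28 ✓
[5, 10, 12] → sum 27
[10, 12, 11] → sum 33  ≥ 28 ✓
[12, 11, 10] → sum 33  ≥ 28 ✓
[11, 10, 4] → sum 25
[10, 4, 2] → sum 16
[4, 2, 1] → sum 7
[2, 1, 17] → sum 20
[1, 17, 5] → sum 23
[17, 5, 17] → sum 39  ≥ 28 ✓
[5, 17, 0] → sum 22
[17, 0, 3] → sum 20
[0, 3, 5] → sum 8
[3, 5, 16] → sum 24
[5, 16, 8] → sum 29  ≥ 28 ✓
[16, 8, 5] → sum 29  ≥ 28 ✓
6 windows satisfy the condition.

6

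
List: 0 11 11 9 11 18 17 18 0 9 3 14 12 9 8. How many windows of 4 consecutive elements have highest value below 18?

6

(0, 11, 11, 9) → max 11  < 18 ✓
(11, 11, 9, 11) → max 11  < 18 ✓
(11, 9, 11, 18) → max 18
(9, 11, 18, 17) → max 18
(11, 18, 17, 18) → max 18
(18, 17, 18, 0) → max 18
(17, 18, 0, 9) → max 18
(18, 0, 9, 3) → max 18
(0, 9, 3, 14) → max 14  < 18 ✓
(9, 3, 14, 12) → max 14  < 18 ✓
(3, 14, 12, 9) → max 14  < 18 ✓
(14, 12, 9, 8) → max 14  < 18 ✓
6 windows satisfy the condition.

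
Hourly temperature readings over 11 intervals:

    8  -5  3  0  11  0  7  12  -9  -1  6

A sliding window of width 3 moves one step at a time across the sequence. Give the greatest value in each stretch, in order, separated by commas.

Sliding a size-3 window across the 11 values:
8 -5 3 → max 8
-5 3 0 → max 3
3 0 11 → max 11
0 11 0 → max 11
11 0 7 → max 11
0 7 12 → max 12
7 12 -9 → max 12
12 -9 -1 → max 12
-9 -1 6 → max 6

8, 3, 11, 11, 11, 12, 12, 12, 6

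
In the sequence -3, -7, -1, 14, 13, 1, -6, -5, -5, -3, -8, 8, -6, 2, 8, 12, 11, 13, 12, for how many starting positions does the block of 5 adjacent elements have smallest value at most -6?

-3 -7 -1 14 13 → min -7  ≤ -6 ✓
-7 -1 14 13 1 → min -7  ≤ -6 ✓
-1 14 13 1 -6 → min -6  ≤ -6 ✓
14 13 1 -6 -5 → min -6  ≤ -6 ✓
13 1 -6 -5 -5 → min -6  ≤ -6 ✓
1 -6 -5 -5 -3 → min -6  ≤ -6 ✓
-6 -5 -5 -3 -8 → min -8  ≤ -6 ✓
-5 -5 -3 -8 8 → min -8  ≤ -6 ✓
-5 -3 -8 8 -6 → min -8  ≤ -6 ✓
-3 -8 8 -6 2 → min -8  ≤ -6 ✓
-8 8 -6 2 8 → min -8  ≤ -6 ✓
8 -6 2 8 12 → min -6  ≤ -6 ✓
-6 2 8 12 11 → min -6  ≤ -6 ✓
2 8 12 11 13 → min 2
8 12 11 13 12 → min 8
13 windows satisfy the condition.

13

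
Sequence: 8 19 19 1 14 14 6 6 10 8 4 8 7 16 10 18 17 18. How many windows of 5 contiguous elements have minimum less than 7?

8 19 19 1 14 → min 1  < 7 ✓
19 19 1 14 14 → min 1  < 7 ✓
19 1 14 14 6 → min 1  < 7 ✓
1 14 14 6 6 → min 1  < 7 ✓
14 14 6 6 10 → min 6  < 7 ✓
14 6 6 10 8 → min 6  < 7 ✓
6 6 10 8 4 → min 4  < 7 ✓
6 10 8 4 8 → min 4  < 7 ✓
10 8 4 8 7 → min 4  < 7 ✓
8 4 8 7 16 → min 4  < 7 ✓
4 8 7 16 10 → min 4  < 7 ✓
8 7 16 10 18 → min 7
7 16 10 18 17 → min 7
16 10 18 17 18 → min 10
11 windows satisfy the condition.

11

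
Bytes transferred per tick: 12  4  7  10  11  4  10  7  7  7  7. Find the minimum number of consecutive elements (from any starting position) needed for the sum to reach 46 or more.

6

add 12: running sum 12 < 46
add 4: running sum 16 < 46
add 7: running sum 23 < 46
add 10: running sum 33 < 46
add 11: running sum 44 < 46
add 4: shortest ending here [12, 4, 7, 10, 11, 4] sum 48, len 6
add 10: shortest ending here [4, 7, 10, 11, 4, 10] sum 46, len 6
add 7: shortest ending here [7, 10, 11, 4, 10, 7] sum 49, len 6
add 7: shortest ending here [10, 11, 4, 10, 7, 7] sum 49, len 6
add 7: shortest ending here [11, 4, 10, 7, 7, 7] sum 46, len 6
add 7: shortest ending here [11, 4, 10, 7, 7, 7, 7] sum 53, len 7
Shortest qualifying length: 6.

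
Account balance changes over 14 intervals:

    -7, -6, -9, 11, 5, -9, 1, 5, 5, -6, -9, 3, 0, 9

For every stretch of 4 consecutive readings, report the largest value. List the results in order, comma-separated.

11, 11, 11, 11, 5, 5, 5, 5, 5, 3, 9

[-7, -6, -9, 11] → max 11
[-6, -9, 11, 5] → max 11
[-9, 11, 5, -9] → max 11
[11, 5, -9, 1] → max 11
[5, -9, 1, 5] → max 5
[-9, 1, 5, 5] → max 5
[1, 5, 5, -6] → max 5
[5, 5, -6, -9] → max 5
[5, -6, -9, 3] → max 5
[-6, -9, 3, 0] → max 3
[-9, 3, 0, 9] → max 9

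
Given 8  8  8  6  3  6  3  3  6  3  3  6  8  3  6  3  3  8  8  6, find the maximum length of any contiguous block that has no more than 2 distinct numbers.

add 8: window [8] (1 distinct), len 1
add 8: window [8, 8] (1 distinct), len 2
add 8: window [8, 8, 8] (1 distinct), len 3
add 6: window [8, 8, 8, 6] (2 distinct), len 4
add 3: window [6, 3] (2 distinct), len 2
add 6: window [6, 3, 6] (2 distinct), len 3
add 3: window [6, 3, 6, 3] (2 distinct), len 4
add 3: window [6, 3, 6, 3, 3] (2 distinct), len 5
add 6: window [6, 3, 6, 3, 3, 6] (2 distinct), len 6
add 3: window [6, 3, 6, 3, 3, 6, 3] (2 distinct), len 7
add 3: window [6, 3, 6, 3, 3, 6, 3, 3] (2 distinct), len 8
add 6: window [6, 3, 6, 3, 3, 6, 3, 3, 6] (2 distinct), len 9
add 8: window [6, 8] (2 distinct), len 2
add 3: window [8, 3] (2 distinct), len 2
add 6: window [3, 6] (2 distinct), len 2
add 3: window [3, 6, 3] (2 distinct), len 3
add 3: window [3, 6, 3, 3] (2 distinct), len 4
add 8: window [3, 3, 8] (2 distinct), len 3
add 8: window [3, 3, 8, 8] (2 distinct), len 4
add 6: window [8, 8, 6] (2 distinct), len 3
Longest length with ≤2 distinct: 9.

9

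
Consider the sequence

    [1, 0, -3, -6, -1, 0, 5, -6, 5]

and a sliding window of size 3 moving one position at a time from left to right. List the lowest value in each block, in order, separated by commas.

-3, -6, -6, -6, -1, -6, -6

[1, 0, -3] → min -3
[0, -3, -6] → min -6
[-3, -6, -1] → min -6
[-6, -1, 0] → min -6
[-1, 0, 5] → min -1
[0, 5, -6] → min -6
[5, -6, 5] → min -6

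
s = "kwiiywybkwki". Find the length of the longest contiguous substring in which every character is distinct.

add k: [k] len 1
add w: [k, w] len 2
add i: [k, w, i] len 3
add i (repeat i, move left end past it): [i] len 1
add y: [i, y] len 2
add w: [i, y, w] len 3
add y (repeat y, move left end past it): [w, y] len 2
add b: [w, y, b] len 3
add k: [w, y, b, k] len 4
add w (repeat w, move left end past it): [y, b, k, w] len 4
add k (repeat k, move left end past it): [w, k] len 2
add i: [w, k, i] len 3
Longest all-distinct length: 4.

4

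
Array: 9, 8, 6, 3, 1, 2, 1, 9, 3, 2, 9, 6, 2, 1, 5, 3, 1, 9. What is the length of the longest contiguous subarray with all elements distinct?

add 9: [9] len 1
add 8: [9, 8] len 2
add 6: [9, 8, 6] len 3
add 3: [9, 8, 6, 3] len 4
add 1: [9, 8, 6, 3, 1] len 5
add 2: [9, 8, 6, 3, 1, 2] len 6
add 1 (repeat 1, move left end past it): [2, 1] len 2
add 9: [2, 1, 9] len 3
add 3: [2, 1, 9, 3] len 4
add 2 (repeat 2, move left end past it): [1, 9, 3, 2] len 4
add 9 (repeat 9, move left end past it): [3, 2, 9] len 3
add 6: [3, 2, 9, 6] len 4
add 2 (repeat 2, move left end past it): [9, 6, 2] len 3
add 1: [9, 6, 2, 1] len 4
add 5: [9, 6, 2, 1, 5] len 5
add 3: [9, 6, 2, 1, 5, 3] len 6
add 1 (repeat 1, move left end past it): [5, 3, 1] len 3
add 9: [5, 3, 1, 9] len 4
Longest all-distinct length: 6.

6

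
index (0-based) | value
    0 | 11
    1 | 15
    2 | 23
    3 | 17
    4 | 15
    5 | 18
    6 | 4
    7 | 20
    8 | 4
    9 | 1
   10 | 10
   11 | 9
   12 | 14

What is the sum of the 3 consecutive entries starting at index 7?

25

Elements at indices 7..9: 20, 4, 1
sum(20, 4, 1) = 25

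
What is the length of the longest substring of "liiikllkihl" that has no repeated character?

4

[l] len 1
[l, i] len 2
[i] len 1
[i] len 1
[i, k] len 2
[i, k, l] len 3
[l] len 1
[l, k] len 2
[l, k, i] len 3
[l, k, i, h] len 4
[k, i, h, l] len 4
Longest all-distinct length: 4.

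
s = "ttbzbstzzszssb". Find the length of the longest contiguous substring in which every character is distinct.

4

add t: [t] len 1
add t (repeat t, move left end past it): [t] len 1
add b: [t, b] len 2
add z: [t, b, z] len 3
add b (repeat b, move left end past it): [z, b] len 2
add s: [z, b, s] len 3
add t: [z, b, s, t] len 4
add z (repeat z, move left end past it): [b, s, t, z] len 4
add z (repeat z, move left end past it): [z] len 1
add s: [z, s] len 2
add z (repeat z, move left end past it): [s, z] len 2
add s (repeat s, move left end past it): [z, s] len 2
add s (repeat s, move left end past it): [s] len 1
add b: [s, b] len 2
Longest all-distinct length: 4.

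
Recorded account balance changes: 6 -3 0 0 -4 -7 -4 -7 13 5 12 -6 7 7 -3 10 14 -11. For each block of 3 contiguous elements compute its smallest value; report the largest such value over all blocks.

5

Each size-3 window and its min:
[6, -3, 0] → min -3
[-3, 0, 0] → min -3
[0, 0, -4] → min -4
[0, -4, -7] → min -7
[-4, -7, -4] → min -7
[-7, -4, -7] → min -7
[-4, -7, 13] → min -7
[-7, 13, 5] → min -7
[13, 5, 12] → min 5
[5, 12, -6] → min -6
[12, -6, 7] → min -6
[-6, 7, 7] → min -6
[7, 7, -3] → min -3
[7, -3, 10] → min -3
[-3, 10, 14] → min -3
[10, 14, -11] → min -11
Largest of these is 5.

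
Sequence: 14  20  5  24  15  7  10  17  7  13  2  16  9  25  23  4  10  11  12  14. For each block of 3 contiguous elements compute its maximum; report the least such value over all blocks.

11

14 20 5 → max 20
20 5 24 → max 24
5 24 15 → max 24
24 15 7 → max 24
15 7 10 → max 15
7 10 17 → max 17
10 17 7 → max 17
17 7 13 → max 17
7 13 2 → max 13
13 2 16 → max 16
2 16 9 → max 16
16 9 25 → max 25
9 25 23 → max 25
25 23 4 → max 25
23 4 10 → max 23
4 10 11 → max 11
10 11 12 → max 12
11 12 14 → max 14
Least of these is 11.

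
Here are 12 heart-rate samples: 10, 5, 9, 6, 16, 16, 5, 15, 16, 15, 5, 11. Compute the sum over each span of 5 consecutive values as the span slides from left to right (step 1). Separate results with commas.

46, 52, 52, 58, 68, 67, 56, 62

(10, 5, 9, 6, 16) → sum 46
(5, 9, 6, 16, 16) → sum 52
(9, 6, 16, 16, 5) → sum 52
(6, 16, 16, 5, 15) → sum 58
(16, 16, 5, 15, 16) → sum 68
(16, 5, 15, 16, 15) → sum 67
(5, 15, 16, 15, 5) → sum 56
(15, 16, 15, 5, 11) → sum 62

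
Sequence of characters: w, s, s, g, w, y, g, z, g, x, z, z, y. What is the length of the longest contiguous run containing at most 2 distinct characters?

3

[w] 1 distinct, len 1
[w, s] 2 distinct, len 2
[w, s, s] 2 distinct, len 3
[s, s, g] 2 distinct, len 3
[g, w] 2 distinct, len 2
[w, y] 2 distinct, len 2
[y, g] 2 distinct, len 2
[g, z] 2 distinct, len 2
[g, z, g] 2 distinct, len 3
[g, x] 2 distinct, len 2
[x, z] 2 distinct, len 2
[x, z, z] 2 distinct, len 3
[z, z, y] 2 distinct, len 3
Longest length with ≤2 distinct: 3.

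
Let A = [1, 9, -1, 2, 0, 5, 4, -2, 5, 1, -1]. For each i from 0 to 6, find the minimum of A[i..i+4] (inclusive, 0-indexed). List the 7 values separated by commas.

-1, -1, -1, -2, -2, -2, -2

1 9 -1 2 0 → min -1
9 -1 2 0 5 → min -1
-1 2 0 5 4 → min -1
2 0 5 4 -2 → min -2
0 5 4 -2 5 → min -2
5 4 -2 5 1 → min -2
4 -2 5 1 -1 → min -2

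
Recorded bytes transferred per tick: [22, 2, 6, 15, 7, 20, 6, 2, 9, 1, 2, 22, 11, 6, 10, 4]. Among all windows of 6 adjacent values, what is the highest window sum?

72

22 2 6 15 7 20 → sum 72
2 6 15 7 20 6 → sum 56
6 15 7 20 6 2 → sum 56
15 7 20 6 2 9 → sum 59
7 20 6 2 9 1 → sum 45
20 6 2 9 1 2 → sum 40
6 2 9 1 2 22 → sum 42
2 9 1 2 22 11 → sum 47
9 1 2 22 11 6 → sum 51
1 2 22 11 6 10 → sum 52
2 22 11 6 10 4 → sum 55
Highest of these is 72.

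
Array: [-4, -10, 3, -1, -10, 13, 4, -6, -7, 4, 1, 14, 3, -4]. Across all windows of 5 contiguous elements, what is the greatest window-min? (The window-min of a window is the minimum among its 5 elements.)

-4

Window mins for each of the 10 positions:
(-4, -10, 3, -1, -10) → min -10
(-10, 3, -1, -10, 13) → min -10
(3, -1, -10, 13, 4) → min -10
(-1, -10, 13, 4, -6) → min -10
(-10, 13, 4, -6, -7) → min -10
(13, 4, -6, -7, 4) → min -7
(4, -6, -7, 4, 1) → min -7
(-6, -7, 4, 1, 14) → min -7
(-7, 4, 1, 14, 3) → min -7
(4, 1, 14, 3, -4) → min -4
Greatest of these is -4.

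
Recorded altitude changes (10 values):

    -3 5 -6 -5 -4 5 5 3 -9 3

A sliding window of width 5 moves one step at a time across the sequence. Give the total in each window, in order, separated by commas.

-13, -5, -5, 4, 0, 7

[-3, 5, -6, -5, -4] → sum -13
[5, -6, -5, -4, 5] → sum -5
[-6, -5, -4, 5, 5] → sum -5
[-5, -4, 5, 5, 3] → sum 4
[-4, 5, 5, 3, -9] → sum 0
[5, 5, 3, -9, 3] → sum 7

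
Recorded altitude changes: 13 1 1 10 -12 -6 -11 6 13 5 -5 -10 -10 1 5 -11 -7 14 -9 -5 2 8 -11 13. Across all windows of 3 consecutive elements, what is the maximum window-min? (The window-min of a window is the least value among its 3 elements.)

(13, 1, 1) → min 1
(1, 1, 10) → min 1
(1, 10, -12) → min -12
(10, -12, -6) → min -12
(-12, -6, -11) → min -12
(-6, -11, 6) → min -11
(-11, 6, 13) → min -11
(6, 13, 5) → min 5
(13, 5, -5) → min -5
(5, -5, -10) → min -10
(-5, -10, -10) → min -10
(-10, -10, 1) → min -10
(-10, 1, 5) → min -10
(1, 5, -11) → min -11
(5, -11, -7) → min -11
(-11, -7, 14) → min -11
(-7, 14, -9) → min -9
(14, -9, -5) → min -9
(-9, -5, 2) → min -9
(-5, 2, 8) → min -5
(2, 8, -11) → min -11
(8, -11, 13) → min -11
Maximum of these is 5.

5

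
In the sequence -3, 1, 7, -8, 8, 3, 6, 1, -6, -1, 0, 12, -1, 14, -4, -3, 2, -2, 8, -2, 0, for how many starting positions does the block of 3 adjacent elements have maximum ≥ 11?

5

(-3, 1, 7) → max 7
(1, 7, -8) → max 7
(7, -8, 8) → max 8
(-8, 8, 3) → max 8
(8, 3, 6) → max 8
(3, 6, 1) → max 6
(6, 1, -6) → max 6
(1, -6, -1) → max 1
(-6, -1, 0) → max 0
(-1, 0, 12) → max 12  ≥ 11 ✓
(0, 12, -1) → max 12  ≥ 11 ✓
(12, -1, 14) → max 14  ≥ 11 ✓
(-1, 14, -4) → max 14  ≥ 11 ✓
(14, -4, -3) → max 14  ≥ 11 ✓
(-4, -3, 2) → max 2
(-3, 2, -2) → max 2
(2, -2, 8) → max 8
(-2, 8, -2) → max 8
(8, -2, 0) → max 8
5 windows satisfy the condition.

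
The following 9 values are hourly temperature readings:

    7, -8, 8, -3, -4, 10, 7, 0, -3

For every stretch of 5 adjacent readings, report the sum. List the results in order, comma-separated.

Sliding a size-5 window across the 9 values:
(7, -8, 8, -3, -4) → sum 0
(-8, 8, -3, -4, 10) → sum 3
(8, -3, -4, 10, 7) → sum 18
(-3, -4, 10, 7, 0) → sum 10
(-4, 10, 7, 0, -3) → sum 10

0, 3, 18, 10, 10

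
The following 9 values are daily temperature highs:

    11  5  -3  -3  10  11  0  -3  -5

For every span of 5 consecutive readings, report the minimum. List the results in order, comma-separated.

-3, -3, -3, -3, -5

Sliding a size-5 window across the 9 values:
11 5 -3 -3 10 → min -3
5 -3 -3 10 11 → min -3
-3 -3 10 11 0 → min -3
-3 10 11 0 -3 → min -3
10 11 0 -3 -5 → min -5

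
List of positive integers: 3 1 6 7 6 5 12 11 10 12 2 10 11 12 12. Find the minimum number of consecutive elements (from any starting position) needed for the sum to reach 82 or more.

9

add 3: running sum 3 < 82
add 1: running sum 4 < 82
add 6: running sum 10 < 82
add 7: running sum 17 < 82
add 6: running sum 23 < 82
add 5: running sum 28 < 82
add 12: running sum 40 < 82
add 11: running sum 51 < 82
add 10: running sum 61 < 82
add 12: running sum 73 < 82
add 2: running sum 75 < 82
end 11: [1, 6, 7, 6, 5, 12, 11, 10, 12, 2, 10] sum 82, len 11
end 12: [7, 6, 5, 12, 11, 10, 12, 2, 10, 11] sum 86, len 10
end 13: [5, 12, 11, 10, 12, 2, 10, 11, 12] sum 85, len 9
end 14: [12, 11, 10, 12, 2, 10, 11, 12, 12] sum 92, len 9
Shortest qualifying length: 9.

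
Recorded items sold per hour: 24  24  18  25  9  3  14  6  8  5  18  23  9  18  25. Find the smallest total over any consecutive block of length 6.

24 24 18 25 9 3 → sum 103
24 18 25 9 3 14 → sum 93
18 25 9 3 14 6 → sum 75
25 9 3 14 6 8 → sum 65
9 3 14 6 8 5 → sum 45
3 14 6 8 5 18 → sum 54
14 6 8 5 18 23 → sum 74
6 8 5 18 23 9 → sum 69
8 5 18 23 9 18 → sum 81
5 18 23 9 18 25 → sum 98
Smallest of these is 45.

45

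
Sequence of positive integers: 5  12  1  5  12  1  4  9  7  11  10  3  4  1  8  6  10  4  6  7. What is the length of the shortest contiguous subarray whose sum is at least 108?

add 5: running sum 5 < 108
add 12: running sum 17 < 108
add 1: running sum 18 < 108
add 5: running sum 23 < 108
add 12: running sum 35 < 108
add 1: running sum 36 < 108
add 4: running sum 40 < 108
add 9: running sum 49 < 108
add 7: running sum 56 < 108
add 11: running sum 67 < 108
add 10: running sum 77 < 108
add 3: running sum 80 < 108
add 4: running sum 84 < 108
add 1: running sum 85 < 108
add 8: running sum 93 < 108
add 6: running sum 99 < 108
end 16: [5, 12, 1, 5, 12, 1, 4, 9, 7, 11, 10, 3, 4, 1, 8, 6, 10] sum 109, len 17
end 17: [12, 1, 5, 12, 1, 4, 9, 7, 11, 10, 3, 4, 1, 8, 6, 10, 4] sum 108, len 17
end 18: [12, 1, 5, 12, 1, 4, 9, 7, 11, 10, 3, 4, 1, 8, 6, 10, 4, 6] sum 114, len 18
end 19: [5, 12, 1, 4, 9, 7, 11, 10, 3, 4, 1, 8, 6, 10, 4, 6, 7] sum 108, len 17
Shortest qualifying length: 17.

17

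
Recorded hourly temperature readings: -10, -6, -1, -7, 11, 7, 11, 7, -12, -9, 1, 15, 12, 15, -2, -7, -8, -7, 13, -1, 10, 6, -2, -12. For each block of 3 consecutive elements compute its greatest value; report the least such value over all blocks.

[-10, -6, -1] → max -1
[-6, -1, -7] → max -1
[-1, -7, 11] → max 11
[-7, 11, 7] → max 11
[11, 7, 11] → max 11
[7, 11, 7] → max 11
[11, 7, -12] → max 11
[7, -12, -9] → max 7
[-12, -9, 1] → max 1
[-9, 1, 15] → max 15
[1, 15, 12] → max 15
[15, 12, 15] → max 15
[12, 15, -2] → max 15
[15, -2, -7] → max 15
[-2, -7, -8] → max -2
[-7, -8, -7] → max -7
[-8, -7, 13] → max 13
[-7, 13, -1] → max 13
[13, -1, 10] → max 13
[-1, 10, 6] → max 10
[10, 6, -2] → max 10
[6, -2, -12] → max 6
Least of these is -7.

-7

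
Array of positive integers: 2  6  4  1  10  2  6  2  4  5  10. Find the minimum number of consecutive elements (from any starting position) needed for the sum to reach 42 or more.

9

add 2: running sum 2 < 42
add 6: running sum 8 < 42
add 4: running sum 12 < 42
add 1: running sum 13 < 42
add 10: running sum 23 < 42
add 2: running sum 25 < 42
add 6: running sum 31 < 42
add 2: running sum 33 < 42
add 4: running sum 37 < 42
end 9: [2, 6, 4, 1, 10, 2, 6, 2, 4, 5] sum 42, len 10
end 10: [4, 1, 10, 2, 6, 2, 4, 5, 10] sum 44, len 9
Shortest qualifying length: 9.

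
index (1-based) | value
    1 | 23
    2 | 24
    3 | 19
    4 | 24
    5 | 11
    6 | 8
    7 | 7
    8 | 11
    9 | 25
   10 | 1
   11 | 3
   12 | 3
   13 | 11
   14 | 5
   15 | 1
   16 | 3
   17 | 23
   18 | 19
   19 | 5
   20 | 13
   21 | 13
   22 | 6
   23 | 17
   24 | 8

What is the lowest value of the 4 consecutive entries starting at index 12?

1

Elements at indices 12..15: 3, 11, 5, 1
min(3, 11, 5, 1) = 1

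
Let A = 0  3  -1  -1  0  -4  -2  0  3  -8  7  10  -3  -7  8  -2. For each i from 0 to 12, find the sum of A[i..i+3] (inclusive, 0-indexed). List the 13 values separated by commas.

1, 1, -6, -7, -6, -3, -7, 2, 12, 6, 7, 8, -4

Sliding a size-4 window across the 16 values:
0 3 -1 -1 → sum 1
3 -1 -1 0 → sum 1
-1 -1 0 -4 → sum -6
-1 0 -4 -2 → sum -7
0 -4 -2 0 → sum -6
-4 -2 0 3 → sum -3
-2 0 3 -8 → sum -7
0 3 -8 7 → sum 2
3 -8 7 10 → sum 12
-8 7 10 -3 → sum 6
7 10 -3 -7 → sum 7
10 -3 -7 8 → sum 8
-3 -7 8 -2 → sum -4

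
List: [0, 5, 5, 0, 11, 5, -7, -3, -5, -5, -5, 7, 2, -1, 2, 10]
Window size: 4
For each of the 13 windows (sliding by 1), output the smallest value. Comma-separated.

Sliding a size-4 window across the 16 values:
[0, 5, 5, 0] → min 0
[5, 5, 0, 11] → min 0
[5, 0, 11, 5] → min 0
[0, 11, 5, -7] → min -7
[11, 5, -7, -3] → min -7
[5, -7, -3, -5] → min -7
[-7, -3, -5, -5] → min -7
[-3, -5, -5, -5] → min -5
[-5, -5, -5, 7] → min -5
[-5, -5, 7, 2] → min -5
[-5, 7, 2, -1] → min -5
[7, 2, -1, 2] → min -1
[2, -1, 2, 10] → min -1

0, 0, 0, -7, -7, -7, -7, -5, -5, -5, -5, -1, -1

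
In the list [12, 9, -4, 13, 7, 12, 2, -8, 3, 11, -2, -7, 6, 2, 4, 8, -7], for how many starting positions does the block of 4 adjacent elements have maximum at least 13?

12 9 -4 13 → max 13  ≥ 13 ✓
9 -4 13 7 → max 13  ≥ 13 ✓
-4 13 7 12 → max 13  ≥ 13 ✓
13 7 12 2 → max 13  ≥ 13 ✓
7 12 2 -8 → max 12
12 2 -8 3 → max 12
2 -8 3 11 → max 11
-8 3 11 -2 → max 11
3 11 -2 -7 → max 11
11 -2 -7 6 → max 11
-2 -7 6 2 → max 6
-7 6 2 4 → max 6
6 2 4 8 → max 8
2 4 8 -7 → max 8
4 windows satisfy the condition.

4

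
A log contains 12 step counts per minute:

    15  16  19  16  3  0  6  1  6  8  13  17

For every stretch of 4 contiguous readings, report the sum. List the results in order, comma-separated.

66, 54, 38, 25, 10, 13, 21, 28, 44

[15, 16, 19, 16] → sum 66
[16, 19, 16, 3] → sum 54
[19, 16, 3, 0] → sum 38
[16, 3, 0, 6] → sum 25
[3, 0, 6, 1] → sum 10
[0, 6, 1, 6] → sum 13
[6, 1, 6, 8] → sum 21
[1, 6, 8, 13] → sum 28
[6, 8, 13, 17] → sum 44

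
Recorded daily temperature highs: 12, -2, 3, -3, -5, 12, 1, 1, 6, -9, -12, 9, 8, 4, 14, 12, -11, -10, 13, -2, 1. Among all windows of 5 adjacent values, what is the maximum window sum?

47

Window sums for each of the 17 positions:
[12, -2, 3, -3, -5] → sum 5
[-2, 3, -3, -5, 12] → sum 5
[3, -3, -5, 12, 1] → sum 8
[-3, -5, 12, 1, 1] → sum 6
[-5, 12, 1, 1, 6] → sum 15
[12, 1, 1, 6, -9] → sum 11
[1, 1, 6, -9, -12] → sum -13
[1, 6, -9, -12, 9] → sum -5
[6, -9, -12, 9, 8] → sum 2
[-9, -12, 9, 8, 4] → sum 0
[-12, 9, 8, 4, 14] → sum 23
[9, 8, 4, 14, 12] → sum 47
[8, 4, 14, 12, -11] → sum 27
[4, 14, 12, -11, -10] → sum 9
[14, 12, -11, -10, 13] → sum 18
[12, -11, -10, 13, -2] → sum 2
[-11, -10, 13, -2, 1] → sum -9
Maximum of these is 47.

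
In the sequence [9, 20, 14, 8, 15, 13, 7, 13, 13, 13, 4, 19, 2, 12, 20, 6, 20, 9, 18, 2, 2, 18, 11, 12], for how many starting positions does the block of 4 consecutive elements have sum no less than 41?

15

9 20 14 8 → sum 51  ≥ 41 ✓
20 14 8 15 → sum 57  ≥ 41 ✓
14 8 15 13 → sum 50  ≥ 41 ✓
8 15 13 7 → sum 43  ≥ 41 ✓
15 13 7 13 → sum 48  ≥ 41 ✓
13 7 13 13 → sum 46  ≥ 41 ✓
7 13 13 13 → sum 46  ≥ 41 ✓
13 13 13 4 → sum 43  ≥ 41 ✓
13 13 4 19 → sum 49  ≥ 41 ✓
13 4 19 2 → sum 38
4 19 2 12 → sum 37
19 2 12 20 → sum 53  ≥ 41 ✓
2 12 20 6 → sum 40
12 20 6 20 → sum 58  ≥ 41 ✓
20 6 20 9 → sum 55  ≥ 41 ✓
6 20 9 18 → sum 53  ≥ 41 ✓
20 9 18 2 → sum 49  ≥ 41 ✓
9 18 2 2 → sum 31
18 2 2 18 → sum 40
2 2 18 11 → sum 33
2 18 11 12 → sum 43  ≥ 41 ✓
15 windows satisfy the condition.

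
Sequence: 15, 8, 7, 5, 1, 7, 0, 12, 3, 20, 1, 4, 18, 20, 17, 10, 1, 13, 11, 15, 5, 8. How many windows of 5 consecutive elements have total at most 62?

15

[15, 8, 7, 5, 1] → sum 36  ≤ 62 ✓
[8, 7, 5, 1, 7] → sum 28  ≤ 62 ✓
[7, 5, 1, 7, 0] → sum 20  ≤ 62 ✓
[5, 1, 7, 0, 12] → sum 25  ≤ 62 ✓
[1, 7, 0, 12, 3] → sum 23  ≤ 62 ✓
[7, 0, 12, 3, 20] → sum 42  ≤ 62 ✓
[0, 12, 3, 20, 1] → sum 36  ≤ 62 ✓
[12, 3, 20, 1, 4] → sum 40  ≤ 62 ✓
[3, 20, 1, 4, 18] → sum 46  ≤ 62 ✓
[20, 1, 4, 18, 20] → sum 63
[1, 4, 18, 20, 17] → sum 60  ≤ 62 ✓
[4, 18, 20, 17, 10] → sum 69
[18, 20, 17, 10, 1] → sum 66
[20, 17, 10, 1, 13] → sum 61  ≤ 62 ✓
[17, 10, 1, 13, 11] → sum 52  ≤ 62 ✓
[10, 1, 13, 11, 15] → sum 50  ≤ 62 ✓
[1, 13, 11, 15, 5] → sum 45  ≤ 62 ✓
[13, 11, 15, 5, 8] → sum 52  ≤ 62 ✓
15 windows satisfy the condition.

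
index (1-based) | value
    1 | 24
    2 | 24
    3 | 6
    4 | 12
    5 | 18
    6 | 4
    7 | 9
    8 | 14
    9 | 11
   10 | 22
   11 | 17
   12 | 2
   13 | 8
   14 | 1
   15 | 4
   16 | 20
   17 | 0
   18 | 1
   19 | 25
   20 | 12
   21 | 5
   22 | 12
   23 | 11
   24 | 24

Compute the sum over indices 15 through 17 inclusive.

24

Elements at indices 15..17: 4, 20, 0
sum(4, 20, 0) = 24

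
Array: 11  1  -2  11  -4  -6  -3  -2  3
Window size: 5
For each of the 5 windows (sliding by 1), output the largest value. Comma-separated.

11 1 -2 11 -4 → max 11
1 -2 11 -4 -6 → max 11
-2 11 -4 -6 -3 → max 11
11 -4 -6 -3 -2 → max 11
-4 -6 -3 -2 3 → max 3

11, 11, 11, 11, 3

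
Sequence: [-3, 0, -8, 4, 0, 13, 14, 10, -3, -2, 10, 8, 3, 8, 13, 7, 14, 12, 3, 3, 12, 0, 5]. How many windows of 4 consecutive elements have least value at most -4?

3

(-3, 0, -8, 4) → min -8  ≤ -4 ✓
(0, -8, 4, 0) → min -8  ≤ -4 ✓
(-8, 4, 0, 13) → min -8  ≤ -4 ✓
(4, 0, 13, 14) → min 0
(0, 13, 14, 10) → min 0
(13, 14, 10, -3) → min -3
(14, 10, -3, -2) → min -3
(10, -3, -2, 10) → min -3
(-3, -2, 10, 8) → min -3
(-2, 10, 8, 3) → min -2
(10, 8, 3, 8) → min 3
(8, 3, 8, 13) → min 3
(3, 8, 13, 7) → min 3
(8, 13, 7, 14) → min 7
(13, 7, 14, 12) → min 7
(7, 14, 12, 3) → min 3
(14, 12, 3, 3) → min 3
(12, 3, 3, 12) → min 3
(3, 3, 12, 0) → min 0
(3, 12, 0, 5) → min 0
3 windows satisfy the condition.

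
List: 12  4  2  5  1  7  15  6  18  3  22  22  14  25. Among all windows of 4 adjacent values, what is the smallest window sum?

12

(12, 4, 2, 5) → sum 23
(4, 2, 5, 1) → sum 12
(2, 5, 1, 7) → sum 15
(5, 1, 7, 15) → sum 28
(1, 7, 15, 6) → sum 29
(7, 15, 6, 18) → sum 46
(15, 6, 18, 3) → sum 42
(6, 18, 3, 22) → sum 49
(18, 3, 22, 22) → sum 65
(3, 22, 22, 14) → sum 61
(22, 22, 14, 25) → sum 83
Smallest of these is 12.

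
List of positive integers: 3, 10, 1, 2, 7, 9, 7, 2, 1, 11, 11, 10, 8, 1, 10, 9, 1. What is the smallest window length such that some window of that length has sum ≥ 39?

add 3: running sum 3 < 39
add 10: running sum 13 < 39
add 1: running sum 14 < 39
add 2: running sum 16 < 39
add 7: running sum 23 < 39
add 9: running sum 32 < 39
end 6: [3, 10, 1, 2, 7, 9, 7] sum 39, len 7
end 7: [3, 10, 1, 2, 7, 9, 7, 2] sum 41, len 8
end 8: [10, 1, 2, 7, 9, 7, 2, 1] sum 39, len 8
end 9: [2, 7, 9, 7, 2, 1, 11] sum 39, len 7
end 10: [9, 7, 2, 1, 11, 11] sum 41, len 6
end 11: [7, 2, 1, 11, 11, 10] sum 42, len 6
end 12: [11, 11, 10, 8] sum 40, len 4
end 13: [11, 11, 10, 8, 1] sum 41, len 5
end 14: [11, 10, 8, 1, 10] sum 40, len 5
end 15: [11, 10, 8, 1, 10, 9] sum 49, len 6
end 16: [10, 8, 1, 10, 9, 1] sum 39, len 6
Shortest qualifying length: 4.

4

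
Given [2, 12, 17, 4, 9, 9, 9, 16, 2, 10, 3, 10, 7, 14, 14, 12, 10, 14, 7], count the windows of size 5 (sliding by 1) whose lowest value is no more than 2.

6

(2, 12, 17, 4, 9) → min 2  ≤ 2 ✓
(12, 17, 4, 9, 9) → min 4
(17, 4, 9, 9, 9) → min 4
(4, 9, 9, 9, 16) → min 4
(9, 9, 9, 16, 2) → min 2  ≤ 2 ✓
(9, 9, 16, 2, 10) → min 2  ≤ 2 ✓
(9, 16, 2, 10, 3) → min 2  ≤ 2 ✓
(16, 2, 10, 3, 10) → min 2  ≤ 2 ✓
(2, 10, 3, 10, 7) → min 2  ≤ 2 ✓
(10, 3, 10, 7, 14) → min 3
(3, 10, 7, 14, 14) → min 3
(10, 7, 14, 14, 12) → min 7
(7, 14, 14, 12, 10) → min 7
(14, 14, 12, 10, 14) → min 10
(14, 12, 10, 14, 7) → min 7
6 windows satisfy the condition.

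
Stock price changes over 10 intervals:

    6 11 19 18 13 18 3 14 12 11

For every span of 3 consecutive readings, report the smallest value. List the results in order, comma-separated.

Sliding a size-3 window across the 10 values:
6 11 19 → min 6
11 19 18 → min 11
19 18 13 → min 13
18 13 18 → min 13
13 18 3 → min 3
18 3 14 → min 3
3 14 12 → min 3
14 12 11 → min 11

6, 11, 13, 13, 3, 3, 3, 11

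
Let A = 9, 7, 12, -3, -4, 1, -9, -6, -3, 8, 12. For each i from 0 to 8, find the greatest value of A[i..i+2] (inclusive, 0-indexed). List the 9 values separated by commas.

[9, 7, 12] → max 12
[7, 12, -3] → max 12
[12, -3, -4] → max 12
[-3, -4, 1] → max 1
[-4, 1, -9] → max 1
[1, -9, -6] → max 1
[-9, -6, -3] → max -3
[-6, -3, 8] → max 8
[-3, 8, 12] → max 12

12, 12, 12, 1, 1, 1, -3, 8, 12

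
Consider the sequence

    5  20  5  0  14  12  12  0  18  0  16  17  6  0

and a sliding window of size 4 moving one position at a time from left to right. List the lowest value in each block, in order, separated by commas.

[5, 20, 5, 0] → min 0
[20, 5, 0, 14] → min 0
[5, 0, 14, 12] → min 0
[0, 14, 12, 12] → min 0
[14, 12, 12, 0] → min 0
[12, 12, 0, 18] → min 0
[12, 0, 18, 0] → min 0
[0, 18, 0, 16] → min 0
[18, 0, 16, 17] → min 0
[0, 16, 17, 6] → min 0
[16, 17, 6, 0] → min 0

0, 0, 0, 0, 0, 0, 0, 0, 0, 0, 0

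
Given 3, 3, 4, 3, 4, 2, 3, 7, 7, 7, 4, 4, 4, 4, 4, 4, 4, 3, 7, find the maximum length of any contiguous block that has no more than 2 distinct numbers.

10

[3] 1 distinct, len 1
[3, 3] 1 distinct, len 2
[3, 3, 4] 2 distinct, len 3
[3, 3, 4, 3] 2 distinct, len 4
[3, 3, 4, 3, 4] 2 distinct, len 5
[4, 2] 2 distinct, len 2
[2, 3] 2 distinct, len 2
[3, 7] 2 distinct, len 2
[3, 7, 7] 2 distinct, len 3
[3, 7, 7, 7] 2 distinct, len 4
[7, 7, 7, 4] 2 distinct, len 4
[7, 7, 7, 4, 4] 2 distinct, len 5
[7, 7, 7, 4, 4, 4] 2 distinct, len 6
[7, 7, 7, 4, 4, 4, 4] 2 distinct, len 7
[7, 7, 7, 4, 4, 4, 4, 4] 2 distinct, len 8
[7, 7, 7, 4, 4, 4, 4, 4, 4] 2 distinct, len 9
[7, 7, 7, 4, 4, 4, 4, 4, 4, 4] 2 distinct, len 10
[4, 4, 4, 4, 4, 4, 4, 3] 2 distinct, len 8
[3, 7] 2 distinct, len 2
Longest length with ≤2 distinct: 10.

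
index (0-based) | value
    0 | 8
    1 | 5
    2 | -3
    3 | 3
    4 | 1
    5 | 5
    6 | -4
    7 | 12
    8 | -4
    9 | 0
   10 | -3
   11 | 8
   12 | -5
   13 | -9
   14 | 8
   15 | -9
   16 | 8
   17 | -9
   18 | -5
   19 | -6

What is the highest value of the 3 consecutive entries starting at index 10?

8

Elements at indices 10..12: -3, 8, -5
max(-3, 8, -5) = 8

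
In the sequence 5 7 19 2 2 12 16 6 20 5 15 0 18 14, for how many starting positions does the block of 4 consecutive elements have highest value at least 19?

(5, 7, 19, 2) → max 19  ≥ 19 ✓
(7, 19, 2, 2) → max 19  ≥ 19 ✓
(19, 2, 2, 12) → max 19  ≥ 19 ✓
(2, 2, 12, 16) → max 16
(2, 12, 16, 6) → max 16
(12, 16, 6, 20) → max 20  ≥ 19 ✓
(16, 6, 20, 5) → max 20  ≥ 19 ✓
(6, 20, 5, 15) → max 20  ≥ 19 ✓
(20, 5, 15, 0) → max 20  ≥ 19 ✓
(5, 15, 0, 18) → max 18
(15, 0, 18, 14) → max 18
7 windows satisfy the condition.

7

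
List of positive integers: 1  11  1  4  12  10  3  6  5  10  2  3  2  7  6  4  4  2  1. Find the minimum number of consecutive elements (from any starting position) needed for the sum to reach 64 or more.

add 1: running sum 1 < 64
add 11: running sum 12 < 64
add 1: running sum 13 < 64
add 4: running sum 17 < 64
add 12: running sum 29 < 64
add 10: running sum 39 < 64
add 3: running sum 42 < 64
add 6: running sum 48 < 64
add 5: running sum 53 < 64
add 10: running sum 63 < 64
end 10: [11, 1, 4, 12, 10, 3, 6, 5, 10, 2] sum 64, len 10
end 11: [11, 1, 4, 12, 10, 3, 6, 5, 10, 2, 3] sum 67, len 11
end 12: [11, 1, 4, 12, 10, 3, 6, 5, 10, 2, 3, 2] sum 69, len 12
end 13: [4, 12, 10, 3, 6, 5, 10, 2, 3, 2, 7] sum 64, len 11
end 14: [12, 10, 3, 6, 5, 10, 2, 3, 2, 7, 6] sum 66, len 11
end 15: [12, 10, 3, 6, 5, 10, 2, 3, 2, 7, 6, 4] sum 70, len 12
end 16: [12, 10, 3, 6, 5, 10, 2, 3, 2, 7, 6, 4, 4] sum 74, len 13
end 17: [10, 3, 6, 5, 10, 2, 3, 2, 7, 6, 4, 4, 2] sum 64, len 13
end 18: [10, 3, 6, 5, 10, 2, 3, 2, 7, 6, 4, 4, 2, 1] sum 65, len 14
Shortest qualifying length: 10.

10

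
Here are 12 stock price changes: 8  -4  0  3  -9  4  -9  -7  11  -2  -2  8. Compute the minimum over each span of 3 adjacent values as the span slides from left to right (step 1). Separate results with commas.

[8, -4, 0] → min -4
[-4, 0, 3] → min -4
[0, 3, -9] → min -9
[3, -9, 4] → min -9
[-9, 4, -9] → min -9
[4, -9, -7] → min -9
[-9, -7, 11] → min -9
[-7, 11, -2] → min -7
[11, -2, -2] → min -2
[-2, -2, 8] → min -2

-4, -4, -9, -9, -9, -9, -9, -7, -2, -2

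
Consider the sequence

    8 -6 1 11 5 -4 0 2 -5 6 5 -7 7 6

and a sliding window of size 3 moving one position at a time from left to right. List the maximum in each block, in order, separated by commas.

Sliding a size-3 window across the 14 values:
8 -6 1 → max 8
-6 1 11 → max 11
1 11 5 → max 11
11 5 -4 → max 11
5 -4 0 → max 5
-4 0 2 → max 2
0 2 -5 → max 2
2 -5 6 → max 6
-5 6 5 → max 6
6 5 -7 → max 6
5 -7 7 → max 7
-7 7 6 → max 7

8, 11, 11, 11, 5, 2, 2, 6, 6, 6, 7, 7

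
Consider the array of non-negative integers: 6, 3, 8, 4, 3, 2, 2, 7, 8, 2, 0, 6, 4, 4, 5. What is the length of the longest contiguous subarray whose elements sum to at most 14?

add 6: [6] sum 6, len 1
add 3: [6, 3] sum 9, len 2
add 8: [3, 8] sum 11, len 2
add 4: [8, 4] sum 12, len 2
add 3: [4, 3] sum 7, len 2
add 2: [4, 3, 2] sum 9, len 3
add 2: [4, 3, 2, 2] sum 11, len 4
add 7: [3, 2, 2, 7] sum 14, len 4
add 8: [8] sum 8, len 1
add 2: [8, 2] sum 10, len 2
add 0: [8, 2, 0] sum 10, len 3
add 6: [2, 0, 6] sum 8, len 3
add 4: [2, 0, 6, 4] sum 12, len 4
add 4: [0, 6, 4, 4] sum 14, len 4
add 5: [4, 4, 5] sum 13, len 3
Longest length seen: 4.

4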